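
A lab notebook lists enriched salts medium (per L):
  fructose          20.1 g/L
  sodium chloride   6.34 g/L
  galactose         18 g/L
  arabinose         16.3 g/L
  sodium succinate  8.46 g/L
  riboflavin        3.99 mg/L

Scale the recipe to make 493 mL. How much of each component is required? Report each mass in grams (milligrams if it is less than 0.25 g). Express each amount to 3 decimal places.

Working volume: 493 mL = 0.493 L.
fructose: 20.1 g/L × 0.493 L = 9.909 g
sodium chloride: 6.34 g/L × 0.493 L = 3.126 g
galactose: 18 g/L × 0.493 L = 8.874 g
arabinose: 16.3 g/L × 0.493 L = 8.036 g
sodium succinate: 8.46 g/L × 0.493 L = 4.171 g
riboflavin: 3.99 mg/L × 0.493 L = 1.967 mg

fructose 9.909 g; sodium chloride 3.126 g; galactose 8.874 g; arabinose 8.036 g; sodium succinate 4.171 g; riboflavin 1.967 mg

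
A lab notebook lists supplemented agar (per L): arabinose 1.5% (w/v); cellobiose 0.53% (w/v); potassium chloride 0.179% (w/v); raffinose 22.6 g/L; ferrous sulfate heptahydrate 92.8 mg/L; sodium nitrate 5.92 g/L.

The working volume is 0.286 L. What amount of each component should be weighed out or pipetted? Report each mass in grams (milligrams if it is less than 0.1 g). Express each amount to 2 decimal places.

arabinose 4.29 g; cellobiose 1.52 g; potassium chloride 0.51 g; raffinose 6.46 g; ferrous sulfate heptahydrate 26.54 mg; sodium nitrate 1.69 g

Scale factor relative to 1 L: 0.286.
arabinose: 1.5% w/v = 15 g/L → 15 × 0.286 L = 4.29 g
cellobiose: 0.53% w/v = 5.3 g/L → 5.3 × 0.286 L = 1.52 g
potassium chloride: 0.179 g per 100 mL × 286 mL ÷ 100 = 0.51 g
raffinose: 22.6 g/L × 0.286 L = 6.46 g
ferrous sulfate heptahydrate: 92.8 mg/L × 0.286 L = 26.54 mg
sodium nitrate: 5.92 g/L × 0.286 L = 1.69 g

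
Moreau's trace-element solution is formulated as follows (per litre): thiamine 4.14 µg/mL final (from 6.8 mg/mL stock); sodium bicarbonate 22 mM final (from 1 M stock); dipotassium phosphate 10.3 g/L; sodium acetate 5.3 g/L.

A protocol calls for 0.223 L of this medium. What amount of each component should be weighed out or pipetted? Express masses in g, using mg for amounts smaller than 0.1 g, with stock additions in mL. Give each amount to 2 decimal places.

thiamine 0.14 mL; sodium bicarbonate 4.91 mL; dipotassium phosphate 2.30 g; sodium acetate 1.18 g

Working volume: 0.223 L.
thiamine: dilute stock: 4.14 µg/mL × 223 mL ÷ 6800 µg/mL = 0.14 mL
sodium bicarbonate: C1V1 = C2V2 → 22 mM × 223 mL ÷ 1000 mM = 4.91 mL
dipotassium phosphate: 10.3 g/L × 0.223 L = 2.30 g
sodium acetate: 5.3 g/L × 0.223 L = 1.18 g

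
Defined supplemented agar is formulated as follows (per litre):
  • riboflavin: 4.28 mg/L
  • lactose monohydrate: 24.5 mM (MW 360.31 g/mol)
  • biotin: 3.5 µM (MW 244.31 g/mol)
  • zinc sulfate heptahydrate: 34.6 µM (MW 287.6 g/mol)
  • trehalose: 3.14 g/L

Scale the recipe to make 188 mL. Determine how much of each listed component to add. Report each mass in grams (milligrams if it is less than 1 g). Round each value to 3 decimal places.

riboflavin 0.805 mg; lactose monohydrate 1.660 g; biotin 0.161 mg; zinc sulfate heptahydrate 1.871 mg; trehalose 590.320 mg

Target volume = 188 mL = 0.188 L.
riboflavin: 4.28 mg/L × 0.188 L = 0.805 mg
lactose monohydrate: 24.5 mmol/L × 360.31 g/mol × 0.188 L ÷ 1000 = 1.660 g
biotin: 3.5 µmol/L × 244.31 g/mol × 0.188 L ÷ 1000 = 0.161 mg
zinc sulfate heptahydrate: 34.6 µmol/L × 287.6 g/mol × 0.188 L ÷ 1000 = 1.871 mg
trehalose: 3.14 g/L × 0.188 L = 0.59032 g = 590.320 mg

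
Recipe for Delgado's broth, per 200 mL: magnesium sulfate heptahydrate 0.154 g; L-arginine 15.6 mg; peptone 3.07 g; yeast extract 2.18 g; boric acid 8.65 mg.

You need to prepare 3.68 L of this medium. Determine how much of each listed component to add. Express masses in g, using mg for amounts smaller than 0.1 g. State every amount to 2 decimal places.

magnesium sulfate heptahydrate 2.83 g; L-arginine 0.29 g; peptone 56.49 g; yeast extract 40.11 g; boric acid 0.16 g

Scale factor = 3680 mL / 200 mL = 18.4.
magnesium sulfate heptahydrate: 0.154 g × (3680 mL / 200 mL) = 2.83 g
L-arginine: 15.6 mg × (3680 mL / 200 mL) = 287.04 mg = 0.29 g
peptone: 3.07 g × (3680 mL / 200 mL) = 56.49 g
yeast extract: 2.18 g × (3680 mL / 200 mL) = 40.11 g
boric acid: 8.65 mg × (3680 mL / 200 mL) = 159.16 mg = 0.16 g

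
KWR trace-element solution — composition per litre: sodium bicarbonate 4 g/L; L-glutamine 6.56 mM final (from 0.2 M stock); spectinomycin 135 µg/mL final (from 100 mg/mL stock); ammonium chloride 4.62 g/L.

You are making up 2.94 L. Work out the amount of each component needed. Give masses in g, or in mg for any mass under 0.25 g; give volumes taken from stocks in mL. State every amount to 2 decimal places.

sodium bicarbonate 11.76 g; L-glutamine 96.43 mL; spectinomycin 3.97 mL; ammonium chloride 13.58 g

Scale factor relative to 1 L: 2.94.
sodium bicarbonate: 4 g/L × 2.94 L = 11.76 g
L-glutamine: V = C2·V2/C1 = 6.56 mM × 2940 mL ÷ 200 mM = 96.43 mL
spectinomycin: dilute stock: 135 µg/mL × 2940 mL ÷ 100000 µg/mL = 3.97 mL
ammonium chloride: 4.62 g/L × 2.94 L = 13.58 g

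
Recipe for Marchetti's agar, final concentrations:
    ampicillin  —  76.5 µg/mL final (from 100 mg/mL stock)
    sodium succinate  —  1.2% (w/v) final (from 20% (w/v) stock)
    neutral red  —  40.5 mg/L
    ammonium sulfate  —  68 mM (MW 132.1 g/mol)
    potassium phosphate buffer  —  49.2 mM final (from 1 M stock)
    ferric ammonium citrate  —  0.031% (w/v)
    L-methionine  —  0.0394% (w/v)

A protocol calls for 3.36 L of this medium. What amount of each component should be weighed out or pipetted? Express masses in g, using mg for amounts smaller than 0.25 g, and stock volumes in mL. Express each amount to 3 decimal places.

ampicillin 2.570 mL; sodium succinate 201.600 mL; neutral red 136.080 mg; ammonium sulfate 30.182 g; potassium phosphate buffer 165.312 mL; ferric ammonium citrate 1.042 g; L-methionine 1.324 g

Working volume: 3.36 L.
ampicillin: dilute stock: 76.5 µg/mL × 3360 mL ÷ 100000 µg/mL = 2.570 mL
sodium succinate: V = C2·V2/C1 = 1.2% ÷ 20% × 3360 mL = 201.600 mL
neutral red: 40.5 mg/L × 3.36 L = 136.080 mg
ammonium sulfate: 68 mmol/L × 132.1 g/mol × 3.36 L ÷ 1000 = 30.182 g
potassium phosphate buffer: dilute stock: 49.2 mM × 3360 mL ÷ 1000 mM = 165.312 mL
ferric ammonium citrate: 0.031 g per 100 mL × 3360 mL ÷ 100 = 1.042 g
L-methionine: 0.0394 g per 100 mL × 3360 mL ÷ 100 = 1.324 g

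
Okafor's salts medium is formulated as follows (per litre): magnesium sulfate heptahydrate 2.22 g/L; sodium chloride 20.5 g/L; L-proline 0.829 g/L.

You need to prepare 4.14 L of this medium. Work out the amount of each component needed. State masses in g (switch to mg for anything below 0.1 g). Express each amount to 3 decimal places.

magnesium sulfate heptahydrate 9.191 g; sodium chloride 84.870 g; L-proline 3.432 g

Scale factor relative to 1 L: 4.14.
magnesium sulfate heptahydrate: 2.22 g/L × 4.14 L = 9.191 g
sodium chloride: 20.5 g/L × 4.14 L = 84.870 g
L-proline: 0.829 g/L × 4.14 L = 3.432 g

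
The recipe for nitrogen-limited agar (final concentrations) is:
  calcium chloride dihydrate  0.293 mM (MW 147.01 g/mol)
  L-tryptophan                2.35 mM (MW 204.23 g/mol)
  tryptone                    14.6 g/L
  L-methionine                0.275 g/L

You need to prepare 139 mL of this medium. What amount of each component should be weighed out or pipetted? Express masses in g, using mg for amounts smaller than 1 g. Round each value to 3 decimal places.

Target volume = 139 mL = 0.139 L.
calcium chloride dihydrate: 0.293 mmol/L × 147.01 mg/mmol × 0.139 L = 5.987 mg
L-tryptophan: 2.35 mmol/L × 204.23 mg/mmol × 0.139 L = 66.712 mg
tryptone: 14.6 g/L × 0.139 L = 2.029 g
L-methionine: 0.275 g/L × 0.139 L = 0.038225 g = 38.225 mg

calcium chloride dihydrate 5.987 mg; L-tryptophan 66.712 mg; tryptone 2.029 g; L-methionine 38.225 mg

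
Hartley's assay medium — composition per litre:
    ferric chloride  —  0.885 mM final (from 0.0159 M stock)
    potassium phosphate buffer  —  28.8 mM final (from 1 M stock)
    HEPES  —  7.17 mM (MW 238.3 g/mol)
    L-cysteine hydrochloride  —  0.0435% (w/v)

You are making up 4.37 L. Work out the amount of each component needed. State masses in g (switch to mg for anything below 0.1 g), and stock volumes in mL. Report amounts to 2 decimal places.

ferric chloride 243.24 mL; potassium phosphate buffer 125.86 mL; HEPES 7.47 g; L-cysteine hydrochloride 1.90 g

Scale factor relative to 1 L: 4.37.
ferric chloride: dilute stock: 0.885 mM × 4370 mL ÷ 15.9 mM = 243.24 mL
potassium phosphate buffer: dilute stock: 28.8 mM × 4370 mL ÷ 1000 mM = 125.86 mL
HEPES: 7.17 mmol/L × 238.3 g/mol × 4.37 L ÷ 1000 = 7.47 g
L-cysteine hydrochloride: 0.0435 g per 100 mL × 4370 mL ÷ 100 = 1.90 g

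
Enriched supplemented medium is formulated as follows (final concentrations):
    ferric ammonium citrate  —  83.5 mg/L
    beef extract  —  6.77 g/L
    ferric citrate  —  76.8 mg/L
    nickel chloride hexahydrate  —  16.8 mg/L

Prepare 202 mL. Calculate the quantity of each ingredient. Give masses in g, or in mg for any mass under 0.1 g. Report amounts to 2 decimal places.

Scale factor relative to 1 L: 0.202.
ferric ammonium citrate: 83.5 mg/L × 0.202 L = 16.87 mg
beef extract: 6.77 g/L × 0.202 L = 1.37 g
ferric citrate: 76.8 mg/L × 0.202 L = 15.51 mg
nickel chloride hexahydrate: 16.8 mg/L × 0.202 L = 3.39 mg

ferric ammonium citrate 16.87 mg; beef extract 1.37 g; ferric citrate 15.51 mg; nickel chloride hexahydrate 3.39 mg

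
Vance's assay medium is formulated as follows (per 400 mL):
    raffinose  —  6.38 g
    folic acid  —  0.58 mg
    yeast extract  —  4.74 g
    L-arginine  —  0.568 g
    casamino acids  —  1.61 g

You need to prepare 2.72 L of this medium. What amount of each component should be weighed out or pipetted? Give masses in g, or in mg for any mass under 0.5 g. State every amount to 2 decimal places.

Ratio of target to recipe volume: 2720 / 400 = 6.8.
raffinose: 6.38 g × (2720 mL / 400 mL) = 43.38 g
folic acid: 0.58 mg × (2720 mL / 400 mL) = 3.94 mg
yeast extract: 4.74 g × (2720 mL / 400 mL) = 32.23 g
L-arginine: 0.568 g × (2720 mL / 400 mL) = 3.86 g
casamino acids: 1.61 g × (2720 mL / 400 mL) = 10.95 g

raffinose 43.38 g; folic acid 3.94 mg; yeast extract 32.23 g; L-arginine 3.86 g; casamino acids 10.95 g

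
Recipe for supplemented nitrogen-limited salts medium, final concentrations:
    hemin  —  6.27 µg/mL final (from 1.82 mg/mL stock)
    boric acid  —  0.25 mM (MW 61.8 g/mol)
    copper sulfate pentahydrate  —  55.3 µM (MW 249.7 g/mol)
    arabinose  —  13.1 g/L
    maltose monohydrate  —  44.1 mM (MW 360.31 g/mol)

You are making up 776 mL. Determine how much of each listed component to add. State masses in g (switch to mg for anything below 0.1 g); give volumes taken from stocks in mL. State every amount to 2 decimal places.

Target volume = 776 mL = 0.776 L.
hemin: C1V1 = C2V2 → 6.27 µg/mL × 776 mL ÷ 1820 µg/mL = 2.67 mL
boric acid: 0.25 mmol/L × 61.8 mg/mmol × 0.776 L = 11.99 mg
copper sulfate pentahydrate: 55.3 µmol/L × 249.7 g/mol × 0.776 L ÷ 1000 = 10.72 mg
arabinose: 13.1 g/L × 0.776 L = 10.17 g
maltose monohydrate: 44.1 mmol/L × 360.31 g/mol × 0.776 L ÷ 1000 = 12.33 g

hemin 2.67 mL; boric acid 11.99 mg; copper sulfate pentahydrate 10.72 mg; arabinose 10.17 g; maltose monohydrate 12.33 g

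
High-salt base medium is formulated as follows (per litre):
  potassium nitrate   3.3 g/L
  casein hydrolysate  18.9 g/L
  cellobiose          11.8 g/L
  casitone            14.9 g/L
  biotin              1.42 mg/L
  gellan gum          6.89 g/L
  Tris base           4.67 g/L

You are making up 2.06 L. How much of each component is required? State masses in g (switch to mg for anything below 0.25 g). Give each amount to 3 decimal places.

Scale factor relative to 1 L: 2.06.
potassium nitrate: 3.3 g/L × 2.06 L = 6.798 g
casein hydrolysate: 18.9 g/L × 2.06 L = 38.934 g
cellobiose: 11.8 g/L × 2.06 L = 24.308 g
casitone: 14.9 g/L × 2.06 L = 30.694 g
biotin: 1.42 mg/L × 2.06 L = 2.925 mg
gellan gum: 6.89 g/L × 2.06 L = 14.193 g
Tris base: 4.67 g/L × 2.06 L = 9.620 g

potassium nitrate 6.798 g; casein hydrolysate 38.934 g; cellobiose 24.308 g; casitone 30.694 g; biotin 2.925 mg; gellan gum 14.193 g; Tris base 9.620 g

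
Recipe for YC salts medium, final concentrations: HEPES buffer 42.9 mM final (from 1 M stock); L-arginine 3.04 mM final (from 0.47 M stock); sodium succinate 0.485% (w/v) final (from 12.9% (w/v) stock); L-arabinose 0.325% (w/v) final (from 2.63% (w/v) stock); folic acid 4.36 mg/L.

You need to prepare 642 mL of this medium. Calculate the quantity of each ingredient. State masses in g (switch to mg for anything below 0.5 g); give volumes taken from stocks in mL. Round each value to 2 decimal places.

HEPES buffer 27.54 mL; L-arginine 4.15 mL; sodium succinate 24.14 mL; L-arabinose 79.33 mL; folic acid 2.80 mg

Scale factor relative to 1 L: 0.642.
HEPES buffer: C1V1 = C2V2 → 42.9 mM × 642 mL ÷ 1000 mM = 27.54 mL
L-arginine: C1V1 = C2V2 → 3.04 mM × 642 mL ÷ 470 mM = 4.15 mL
sodium succinate: dilute stock: 0.485% ÷ 12.9% × 642 mL = 24.14 mL
L-arabinose: V = C2·V2/C1 = 0.325% ÷ 2.63% × 642 mL = 79.33 mL
folic acid: 4.36 mg/L × 0.642 L = 2.80 mg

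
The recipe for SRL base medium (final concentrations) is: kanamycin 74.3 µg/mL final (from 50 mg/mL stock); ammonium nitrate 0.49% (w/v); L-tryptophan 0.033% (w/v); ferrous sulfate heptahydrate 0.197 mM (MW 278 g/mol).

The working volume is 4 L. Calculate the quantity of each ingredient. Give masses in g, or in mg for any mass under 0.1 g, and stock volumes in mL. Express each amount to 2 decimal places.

Scale factor relative to 1 L: 4.
kanamycin: C1V1 = C2V2 → 74.3 µg/mL × 4000 mL ÷ 50000 µg/mL = 5.94 mL
ammonium nitrate: 0.49 g per 100 mL × 4000 mL ÷ 100 = 19.60 g
L-tryptophan: 0.033% w/v = 0.33 g/L → 0.33 × 4 L = 1.32 g
ferrous sulfate heptahydrate: 0.197 mmol/L × 278 g/mol × 4 L ÷ 1000 = 0.22 g

kanamycin 5.94 mL; ammonium nitrate 19.60 g; L-tryptophan 1.32 g; ferrous sulfate heptahydrate 0.22 g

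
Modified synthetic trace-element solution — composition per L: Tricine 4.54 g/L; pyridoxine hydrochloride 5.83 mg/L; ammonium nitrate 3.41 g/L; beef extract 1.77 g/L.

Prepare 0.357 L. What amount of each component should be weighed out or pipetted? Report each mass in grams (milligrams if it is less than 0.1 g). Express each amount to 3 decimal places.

Working volume: 0.357 L.
Tricine: 4.54 g/L × 0.357 L = 1.621 g
pyridoxine hydrochloride: 5.83 mg/L × 0.357 L = 2.081 mg
ammonium nitrate: 3.41 g/L × 0.357 L = 1.217 g
beef extract: 1.77 g/L × 0.357 L = 0.632 g

Tricine 1.621 g; pyridoxine hydrochloride 2.081 mg; ammonium nitrate 1.217 g; beef extract 0.632 g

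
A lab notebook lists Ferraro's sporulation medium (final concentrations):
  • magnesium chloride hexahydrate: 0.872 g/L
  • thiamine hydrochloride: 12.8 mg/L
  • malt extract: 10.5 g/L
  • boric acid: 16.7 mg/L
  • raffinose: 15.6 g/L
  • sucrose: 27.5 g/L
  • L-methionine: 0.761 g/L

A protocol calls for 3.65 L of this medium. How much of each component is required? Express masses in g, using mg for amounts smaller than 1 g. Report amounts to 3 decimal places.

Scale factor relative to 1 L: 3.65.
magnesium chloride hexahydrate: 0.872 g/L × 3.65 L = 3.183 g
thiamine hydrochloride: 12.8 mg/L × 3.65 L = 46.720 mg
malt extract: 10.5 g/L × 3.65 L = 38.325 g
boric acid: 16.7 mg/L × 3.65 L = 60.955 mg
raffinose: 15.6 g/L × 3.65 L = 56.940 g
sucrose: 27.5 g/L × 3.65 L = 100.375 g
L-methionine: 0.761 g/L × 3.65 L = 2.778 g

magnesium chloride hexahydrate 3.183 g; thiamine hydrochloride 46.720 mg; malt extract 38.325 g; boric acid 60.955 mg; raffinose 56.940 g; sucrose 100.375 g; L-methionine 2.778 g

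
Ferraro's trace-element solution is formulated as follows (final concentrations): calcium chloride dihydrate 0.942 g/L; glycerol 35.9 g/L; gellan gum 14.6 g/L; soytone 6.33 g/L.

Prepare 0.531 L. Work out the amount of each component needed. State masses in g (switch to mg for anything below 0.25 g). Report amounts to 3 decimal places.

calcium chloride dihydrate 0.500 g; glycerol 19.063 g; gellan gum 7.753 g; soytone 3.361 g

Working volume: 0.531 L.
calcium chloride dihydrate: 0.942 g/L × 0.531 L = 0.500 g
glycerol: 35.9 g/L × 0.531 L = 19.063 g
gellan gum: 14.6 g/L × 0.531 L = 7.753 g
soytone: 6.33 g/L × 0.531 L = 3.361 g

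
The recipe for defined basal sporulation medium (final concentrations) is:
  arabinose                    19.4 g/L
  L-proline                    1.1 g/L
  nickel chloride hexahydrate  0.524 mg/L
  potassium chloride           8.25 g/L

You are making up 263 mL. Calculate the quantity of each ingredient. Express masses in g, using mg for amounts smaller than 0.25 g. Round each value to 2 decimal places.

arabinose 5.10 g; L-proline 0.29 g; nickel chloride hexahydrate 0.14 mg; potassium chloride 2.17 g

Scale factor relative to 1 L: 0.263.
arabinose: 19.4 g/L × 0.263 L = 5.10 g
L-proline: 1.1 g/L × 0.263 L = 0.29 g
nickel chloride hexahydrate: 0.524 mg/L × 0.263 L = 0.14 mg
potassium chloride: 8.25 g/L × 0.263 L = 2.17 g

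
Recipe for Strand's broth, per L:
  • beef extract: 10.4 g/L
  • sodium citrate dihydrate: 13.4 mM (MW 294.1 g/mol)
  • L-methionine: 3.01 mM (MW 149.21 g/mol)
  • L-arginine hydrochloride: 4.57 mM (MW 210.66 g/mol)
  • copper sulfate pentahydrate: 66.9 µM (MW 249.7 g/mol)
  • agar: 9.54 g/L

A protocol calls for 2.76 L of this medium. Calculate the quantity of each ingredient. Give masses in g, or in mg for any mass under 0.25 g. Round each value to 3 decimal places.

Working volume: 2.76 L.
beef extract: 10.4 g/L × 2.76 L = 28.704 g
sodium citrate dihydrate: 13.4 mmol/L × 294.1 g/mol × 2.76 L ÷ 1000 = 10.877 g
L-methionine: 3.01 mmol/L × 149.21 g/mol × 2.76 L ÷ 1000 = 1.240 g
L-arginine hydrochloride: 4.57 mmol/L × 210.66 g/mol × 2.76 L ÷ 1000 = 2.657 g
copper sulfate pentahydrate: 66.9 µmol/L × 249.7 g/mol × 2.76 L ÷ 1000 = 46.106 mg
agar: 9.54 g/L × 2.76 L = 26.330 g

beef extract 28.704 g; sodium citrate dihydrate 10.877 g; L-methionine 1.240 g; L-arginine hydrochloride 2.657 g; copper sulfate pentahydrate 46.106 mg; agar 26.330 g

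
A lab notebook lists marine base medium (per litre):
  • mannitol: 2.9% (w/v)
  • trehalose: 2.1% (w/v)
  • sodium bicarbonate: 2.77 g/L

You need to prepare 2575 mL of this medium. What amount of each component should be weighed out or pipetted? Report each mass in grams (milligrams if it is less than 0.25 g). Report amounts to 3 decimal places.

mannitol 74.675 g; trehalose 54.075 g; sodium bicarbonate 7.133 g

Scale factor relative to 1 L: 2.575.
mannitol: 2.9% w/v = 29 g/L → 29 × 2.575 L = 74.675 g
trehalose: 2.1 g per 100 mL × 2575 mL ÷ 100 = 54.075 g
sodium bicarbonate: 2.77 g/L × 2.575 L = 7.133 g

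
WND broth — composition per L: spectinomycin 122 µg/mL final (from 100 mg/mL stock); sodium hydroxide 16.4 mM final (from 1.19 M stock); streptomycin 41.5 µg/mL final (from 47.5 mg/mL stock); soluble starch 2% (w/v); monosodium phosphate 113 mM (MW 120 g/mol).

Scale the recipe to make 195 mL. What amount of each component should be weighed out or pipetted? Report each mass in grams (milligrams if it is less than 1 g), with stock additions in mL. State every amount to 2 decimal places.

Working volume: 195 mL = 0.195 L.
spectinomycin: C1V1 = C2V2 → 122 µg/mL × 195 mL ÷ 100000 µg/mL = 0.24 mL
sodium hydroxide: dilute stock: 16.4 mM × 195 mL ÷ 1190 mM = 2.69 mL
streptomycin: dilute stock: 41.5 µg/mL × 195 mL ÷ 47500 µg/mL = 0.17 mL
soluble starch: 2 g per 100 mL × 195 mL ÷ 100 = 3.90 g
monosodium phosphate: 113 mmol/L × 120 g/mol × 0.195 L ÷ 1000 = 2.64 g

spectinomycin 0.24 mL; sodium hydroxide 2.69 mL; streptomycin 0.17 mL; soluble starch 3.90 g; monosodium phosphate 2.64 g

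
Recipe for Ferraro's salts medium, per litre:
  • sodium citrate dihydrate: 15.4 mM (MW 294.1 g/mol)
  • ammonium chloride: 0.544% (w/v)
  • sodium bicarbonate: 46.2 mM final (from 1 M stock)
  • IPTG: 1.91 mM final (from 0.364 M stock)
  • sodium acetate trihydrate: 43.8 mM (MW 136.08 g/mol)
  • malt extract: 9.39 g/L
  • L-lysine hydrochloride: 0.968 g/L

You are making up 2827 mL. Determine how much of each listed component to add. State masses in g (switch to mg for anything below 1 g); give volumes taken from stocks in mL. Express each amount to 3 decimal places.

Working volume: 2827 mL = 2.827 L.
sodium citrate dihydrate: 15.4 mmol/L × 294.1 g/mol × 2.827 L ÷ 1000 = 12.804 g
ammonium chloride: 0.544 g per 100 mL × 2827 mL ÷ 100 = 15.379 g
sodium bicarbonate: C1V1 = C2V2 → 46.2 mM × 2827 mL ÷ 1000 mM = 130.607 mL
IPTG: dilute stock: 1.91 mM × 2827 mL ÷ 364 mM = 14.834 mL
sodium acetate trihydrate: 43.8 mmol/L × 136.08 g/mol × 2.827 L ÷ 1000 = 16.850 g
malt extract: 9.39 g/L × 2.827 L = 26.546 g
L-lysine hydrochloride: 0.968 g/L × 2.827 L = 2.737 g

sodium citrate dihydrate 12.804 g; ammonium chloride 15.379 g; sodium bicarbonate 130.607 mL; IPTG 14.834 mL; sodium acetate trihydrate 16.850 g; malt extract 26.546 g; L-lysine hydrochloride 2.737 g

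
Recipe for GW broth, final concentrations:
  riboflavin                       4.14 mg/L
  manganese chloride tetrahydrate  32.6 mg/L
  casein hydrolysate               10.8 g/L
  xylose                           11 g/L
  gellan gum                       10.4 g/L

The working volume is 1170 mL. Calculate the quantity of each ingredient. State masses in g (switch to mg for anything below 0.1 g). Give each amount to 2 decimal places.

riboflavin 4.84 mg; manganese chloride tetrahydrate 38.14 mg; casein hydrolysate 12.64 g; xylose 12.87 g; gellan gum 12.17 g

Working volume: 1170 mL = 1.17 L.
riboflavin: 4.14 mg/L × 1.17 L = 4.84 mg
manganese chloride tetrahydrate: 32.6 mg/L × 1.17 L = 38.14 mg
casein hydrolysate: 10.8 g/L × 1.17 L = 12.64 g
xylose: 11 g/L × 1.17 L = 12.87 g
gellan gum: 10.4 g/L × 1.17 L = 12.17 g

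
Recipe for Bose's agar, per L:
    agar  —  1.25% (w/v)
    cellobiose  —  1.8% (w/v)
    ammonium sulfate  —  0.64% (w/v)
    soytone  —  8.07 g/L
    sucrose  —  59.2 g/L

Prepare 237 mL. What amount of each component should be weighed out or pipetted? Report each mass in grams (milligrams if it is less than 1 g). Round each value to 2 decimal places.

Working volume: 237 mL = 0.237 L.
agar: 1.25 g per 100 mL × 237 mL ÷ 100 = 2.96 g
cellobiose: 1.8% w/v = 18 g/L → 18 × 0.237 L = 4.27 g
ammonium sulfate: 0.64% w/v = 6.4 g/L → 6.4 × 0.237 L = 1.52 g
soytone: 8.07 g/L × 0.237 L = 1.91 g
sucrose: 59.2 g/L × 0.237 L = 14.03 g

agar 2.96 g; cellobiose 4.27 g; ammonium sulfate 1.52 g; soytone 1.91 g; sucrose 14.03 g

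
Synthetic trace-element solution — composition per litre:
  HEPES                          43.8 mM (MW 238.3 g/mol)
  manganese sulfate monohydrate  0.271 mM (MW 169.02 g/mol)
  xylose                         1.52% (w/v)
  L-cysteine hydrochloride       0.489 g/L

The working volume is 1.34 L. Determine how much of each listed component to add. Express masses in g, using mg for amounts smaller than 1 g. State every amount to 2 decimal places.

HEPES 13.99 g; manganese sulfate monohydrate 61.38 mg; xylose 20.37 g; L-cysteine hydrochloride 655.26 mg

Working volume: 1.34 L.
HEPES: 43.8 mmol/L × 238.3 g/mol × 1.34 L ÷ 1000 = 13.99 g
manganese sulfate monohydrate: 0.271 mmol/L × 169.02 mg/mmol × 1.34 L = 61.38 mg
xylose: 1.52 g per 100 mL × 1340 mL ÷ 100 = 20.37 g
L-cysteine hydrochloride: 0.489 g/L × 1.34 L = 0.65526 g = 655.26 mg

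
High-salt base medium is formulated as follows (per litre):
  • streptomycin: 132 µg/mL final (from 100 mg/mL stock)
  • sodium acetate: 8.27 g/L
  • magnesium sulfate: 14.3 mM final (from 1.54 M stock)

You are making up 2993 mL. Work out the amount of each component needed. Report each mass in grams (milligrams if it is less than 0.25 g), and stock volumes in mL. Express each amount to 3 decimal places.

streptomycin 3.951 mL; sodium acetate 24.752 g; magnesium sulfate 27.792 mL

Working volume: 2993 mL = 2.993 L.
streptomycin: V = C2·V2/C1 = 132 µg/mL × 2993 mL ÷ 100000 µg/mL = 3.951 mL
sodium acetate: 8.27 g/L × 2.993 L = 24.752 g
magnesium sulfate: V = C2·V2/C1 = 14.3 mM × 2993 mL ÷ 1540 mM = 27.792 mL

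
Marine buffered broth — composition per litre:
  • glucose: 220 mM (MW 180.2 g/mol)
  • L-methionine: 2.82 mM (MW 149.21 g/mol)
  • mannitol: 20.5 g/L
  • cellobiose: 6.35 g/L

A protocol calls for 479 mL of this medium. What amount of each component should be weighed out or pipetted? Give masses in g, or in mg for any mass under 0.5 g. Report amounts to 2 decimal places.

Scale factor relative to 1 L: 0.479.
glucose: 220 mmol/L × 180.2 g/mol × 0.479 L ÷ 1000 = 18.99 g
L-methionine: 2.82 mmol/L × 149.21 mg/mmol × 0.479 L = 201.55 mg
mannitol: 20.5 g/L × 0.479 L = 9.82 g
cellobiose: 6.35 g/L × 0.479 L = 3.04 g

glucose 18.99 g; L-methionine 201.55 mg; mannitol 9.82 g; cellobiose 3.04 g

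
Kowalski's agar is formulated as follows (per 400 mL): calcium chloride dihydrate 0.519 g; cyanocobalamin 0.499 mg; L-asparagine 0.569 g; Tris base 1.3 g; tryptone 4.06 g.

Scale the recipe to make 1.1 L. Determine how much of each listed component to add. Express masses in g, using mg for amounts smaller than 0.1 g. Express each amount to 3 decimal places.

Ratio of target to recipe volume: 1100 / 400 = 2.75.
calcium chloride dihydrate: 0.519 g × (1100 mL / 400 mL) = 1.427 g
cyanocobalamin: 0.499 mg × (1100 mL / 400 mL) = 1.372 mg
L-asparagine: 0.569 g × (1100 mL / 400 mL) = 1.565 g
Tris base: 1.3 g × (1100 mL / 400 mL) = 3.575 g
tryptone: 4.06 g × (1100 mL / 400 mL) = 11.165 g

calcium chloride dihydrate 1.427 g; cyanocobalamin 1.372 mg; L-asparagine 1.565 g; Tris base 3.575 g; tryptone 11.165 g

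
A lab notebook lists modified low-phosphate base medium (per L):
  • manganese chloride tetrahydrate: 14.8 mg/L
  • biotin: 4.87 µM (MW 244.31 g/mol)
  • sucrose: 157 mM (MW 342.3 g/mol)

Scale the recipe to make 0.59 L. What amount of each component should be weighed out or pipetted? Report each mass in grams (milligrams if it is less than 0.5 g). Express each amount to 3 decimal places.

manganese chloride tetrahydrate 8.732 mg; biotin 0.702 mg; sucrose 31.707 g

Working volume: 0.59 L.
manganese chloride tetrahydrate: 14.8 mg/L × 0.59 L = 8.732 mg
biotin: 4.87 µmol/L × 244.31 g/mol × 0.59 L ÷ 1000 = 0.702 mg
sucrose: 157 mmol/L × 342.3 g/mol × 0.59 L ÷ 1000 = 31.707 g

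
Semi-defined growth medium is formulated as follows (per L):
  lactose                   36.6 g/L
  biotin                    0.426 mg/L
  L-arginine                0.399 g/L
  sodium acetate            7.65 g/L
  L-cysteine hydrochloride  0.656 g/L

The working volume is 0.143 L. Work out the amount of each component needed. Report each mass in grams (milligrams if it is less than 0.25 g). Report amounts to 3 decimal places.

lactose 5.234 g; biotin 0.061 mg; L-arginine 57.057 mg; sodium acetate 1.094 g; L-cysteine hydrochloride 93.808 mg

Scale factor relative to 1 L: 0.143.
lactose: 36.6 g/L × 0.143 L = 5.234 g
biotin: 0.426 mg/L × 0.143 L = 0.061 mg
L-arginine: 0.399 g/L × 0.143 L = 0.057057 g = 57.057 mg
sodium acetate: 7.65 g/L × 0.143 L = 1.094 g
L-cysteine hydrochloride: 0.656 g/L × 0.143 L = 0.093808 g = 93.808 mg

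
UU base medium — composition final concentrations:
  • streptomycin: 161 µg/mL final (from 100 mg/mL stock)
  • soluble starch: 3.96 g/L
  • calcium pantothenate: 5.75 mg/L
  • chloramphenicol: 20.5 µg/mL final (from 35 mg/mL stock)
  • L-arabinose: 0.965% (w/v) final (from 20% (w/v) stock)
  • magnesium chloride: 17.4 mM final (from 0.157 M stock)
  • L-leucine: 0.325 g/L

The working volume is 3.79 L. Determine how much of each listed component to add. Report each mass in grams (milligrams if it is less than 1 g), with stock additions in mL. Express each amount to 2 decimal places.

Scale factor relative to 1 L: 3.79.
streptomycin: V = C2·V2/C1 = 161 µg/mL × 3790 mL ÷ 100000 µg/mL = 6.10 mL
soluble starch: 3.96 g/L × 3.79 L = 15.01 g
calcium pantothenate: 5.75 mg/L × 3.79 L = 21.79 mg
chloramphenicol: dilute stock: 20.5 µg/mL × 3790 mL ÷ 35000 µg/mL = 2.22 mL
L-arabinose: V = C2·V2/C1 = 0.965% ÷ 20% × 3790 mL = 182.87 mL
magnesium chloride: V = C2·V2/C1 = 17.4 mM × 3790 mL ÷ 157 mM = 420.04 mL
L-leucine: 0.325 g/L × 3.79 L = 1.23 g

streptomycin 6.10 mL; soluble starch 15.01 g; calcium pantothenate 21.79 mg; chloramphenicol 2.22 mL; L-arabinose 182.87 mL; magnesium chloride 420.04 mL; L-leucine 1.23 g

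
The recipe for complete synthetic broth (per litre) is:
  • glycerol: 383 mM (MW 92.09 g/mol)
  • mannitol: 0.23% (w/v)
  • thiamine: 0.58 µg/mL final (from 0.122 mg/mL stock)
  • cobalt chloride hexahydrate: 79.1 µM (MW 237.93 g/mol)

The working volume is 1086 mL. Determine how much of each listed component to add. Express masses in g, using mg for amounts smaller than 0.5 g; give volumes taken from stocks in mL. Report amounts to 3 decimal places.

Scale factor relative to 1 L: 1.086.
glycerol: 383 mmol/L × 92.09 g/mol × 1.086 L ÷ 1000 = 38.304 g
mannitol: 0.23 g per 100 mL × 1086 mL ÷ 100 = 2.498 g
thiamine: dilute stock: 0.58 µg/mL × 1086 mL ÷ 122 µg/mL = 5.163 mL
cobalt chloride hexahydrate: 79.1 µmol/L × 237.93 g/mol × 1.086 L ÷ 1000 = 20.439 mg

glycerol 38.304 g; mannitol 2.498 g; thiamine 5.163 mL; cobalt chloride hexahydrate 20.439 mg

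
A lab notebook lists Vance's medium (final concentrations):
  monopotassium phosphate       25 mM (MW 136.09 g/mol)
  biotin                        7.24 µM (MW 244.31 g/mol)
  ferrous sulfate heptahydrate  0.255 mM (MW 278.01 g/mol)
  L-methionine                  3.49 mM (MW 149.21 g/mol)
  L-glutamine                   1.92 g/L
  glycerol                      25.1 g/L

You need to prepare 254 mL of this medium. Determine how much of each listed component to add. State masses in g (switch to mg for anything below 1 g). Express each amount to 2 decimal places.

monopotassium phosphate 864.17 mg; biotin 0.45 mg; ferrous sulfate heptahydrate 18.01 mg; L-methionine 132.27 mg; L-glutamine 487.68 mg; glycerol 6.38 g

Scale factor relative to 1 L: 0.254.
monopotassium phosphate: 25 mmol/L × 136.09 mg/mmol × 0.254 L = 864.17 mg
biotin: 7.24 µmol/L × 244.31 g/mol × 0.254 L ÷ 1000 = 0.45 mg
ferrous sulfate heptahydrate: 0.255 mmol/L × 278.01 mg/mmol × 0.254 L = 18.01 mg
L-methionine: 3.49 mmol/L × 149.21 mg/mmol × 0.254 L = 132.27 mg
L-glutamine: 1.92 g/L × 0.254 L = 0.48768 g = 487.68 mg
glycerol: 25.1 g/L × 0.254 L = 6.38 g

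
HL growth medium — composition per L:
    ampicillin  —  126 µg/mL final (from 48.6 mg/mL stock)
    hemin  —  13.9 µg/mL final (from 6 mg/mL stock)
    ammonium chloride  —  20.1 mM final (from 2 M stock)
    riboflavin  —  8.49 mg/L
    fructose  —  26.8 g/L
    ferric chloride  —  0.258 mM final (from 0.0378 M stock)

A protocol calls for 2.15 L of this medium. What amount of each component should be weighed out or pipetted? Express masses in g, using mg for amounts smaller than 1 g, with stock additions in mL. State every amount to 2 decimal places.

Working volume: 2.15 L.
ampicillin: V = C2·V2/C1 = 126 µg/mL × 2150 mL ÷ 48600 µg/mL = 5.57 mL
hemin: dilute stock: 13.9 µg/mL × 2150 mL ÷ 6000 µg/mL = 4.98 mL
ammonium chloride: C1V1 = C2V2 → 20.1 mM × 2150 mL ÷ 2000 mM = 21.61 mL
riboflavin: 8.49 mg/L × 2.15 L = 18.25 mg
fructose: 26.8 g/L × 2.15 L = 57.62 g
ferric chloride: C1V1 = C2V2 → 0.258 mM × 2150 mL ÷ 37.8 mM = 14.67 mL

ampicillin 5.57 mL; hemin 4.98 mL; ammonium chloride 21.61 mL; riboflavin 18.25 mg; fructose 57.62 g; ferric chloride 14.67 mL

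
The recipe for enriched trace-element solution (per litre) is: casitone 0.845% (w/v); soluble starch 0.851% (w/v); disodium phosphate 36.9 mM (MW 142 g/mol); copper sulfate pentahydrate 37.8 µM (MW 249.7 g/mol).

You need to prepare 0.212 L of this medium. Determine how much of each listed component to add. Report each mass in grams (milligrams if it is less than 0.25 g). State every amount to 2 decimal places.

casitone 1.79 g; soluble starch 1.80 g; disodium phosphate 1.11 g; copper sulfate pentahydrate 2.00 mg

Working volume: 0.212 L.
casitone: 0.845 g per 100 mL × 212 mL ÷ 100 = 1.79 g
soluble starch: 0.851 g per 100 mL × 212 mL ÷ 100 = 1.80 g
disodium phosphate: 36.9 mmol/L × 142 g/mol × 0.212 L ÷ 1000 = 1.11 g
copper sulfate pentahydrate: 37.8 µmol/L × 249.7 g/mol × 0.212 L ÷ 1000 = 2.00 mg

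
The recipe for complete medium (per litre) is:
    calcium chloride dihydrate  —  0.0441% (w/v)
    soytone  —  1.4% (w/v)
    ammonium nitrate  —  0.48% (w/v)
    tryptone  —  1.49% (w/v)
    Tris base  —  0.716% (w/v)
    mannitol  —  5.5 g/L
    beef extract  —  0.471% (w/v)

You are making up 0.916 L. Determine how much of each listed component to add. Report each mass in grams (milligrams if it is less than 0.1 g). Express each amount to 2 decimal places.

Working volume: 0.916 L.
calcium chloride dihydrate: 0.0441 g per 100 mL × 916 mL ÷ 100 = 0.40 g
soytone: 1.4% w/v = 14 g/L → 14 × 0.916 L = 12.82 g
ammonium nitrate: 0.48 g per 100 mL × 916 mL ÷ 100 = 4.40 g
tryptone: 1.49% w/v = 14.9 g/L → 14.9 × 0.916 L = 13.65 g
Tris base: 0.716 g per 100 mL × 916 mL ÷ 100 = 6.56 g
mannitol: 5.5 g/L × 0.916 L = 5.04 g
beef extract: 0.471% w/v = 4.71 g/L → 4.71 × 0.916 L = 4.31 g

calcium chloride dihydrate 0.40 g; soytone 12.82 g; ammonium nitrate 4.40 g; tryptone 13.65 g; Tris base 6.56 g; mannitol 5.04 g; beef extract 4.31 g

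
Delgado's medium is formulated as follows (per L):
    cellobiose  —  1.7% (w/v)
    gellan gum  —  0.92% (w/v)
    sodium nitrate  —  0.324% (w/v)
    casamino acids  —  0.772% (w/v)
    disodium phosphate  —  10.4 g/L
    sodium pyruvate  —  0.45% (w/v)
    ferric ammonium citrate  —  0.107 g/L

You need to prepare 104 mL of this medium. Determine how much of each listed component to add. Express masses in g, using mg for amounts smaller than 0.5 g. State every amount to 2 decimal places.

cellobiose 1.77 g; gellan gum 0.96 g; sodium nitrate 336.96 mg; casamino acids 0.80 g; disodium phosphate 1.08 g; sodium pyruvate 468.00 mg; ferric ammonium citrate 11.13 mg

Scale factor relative to 1 L: 0.104.
cellobiose: 1.7 g per 100 mL × 104 mL ÷ 100 = 1.77 g
gellan gum: 0.92 g per 100 mL × 104 mL ÷ 100 = 0.96 g
sodium nitrate: 0.324% w/v = 3.24 g/L → 3.24 × 0.104 L = 0.33696 g = 336.96 mg
casamino acids: 0.772 g per 100 mL × 104 mL ÷ 100 = 0.80 g
disodium phosphate: 10.4 g/L × 0.104 L = 1.08 g
sodium pyruvate: 0.45% w/v = 4.5 g/L → 4.5 × 0.104 L = 0.468 g = 468.00 mg
ferric ammonium citrate: 0.107 g/L × 0.104 L = 0.011128 g = 11.13 mg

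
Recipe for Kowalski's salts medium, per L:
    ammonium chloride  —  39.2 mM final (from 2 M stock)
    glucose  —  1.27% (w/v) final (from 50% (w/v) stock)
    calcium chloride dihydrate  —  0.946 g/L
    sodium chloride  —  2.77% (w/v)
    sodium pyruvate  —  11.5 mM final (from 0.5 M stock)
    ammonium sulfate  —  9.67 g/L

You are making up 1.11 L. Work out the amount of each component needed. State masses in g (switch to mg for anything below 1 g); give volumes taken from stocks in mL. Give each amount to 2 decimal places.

Scale factor relative to 1 L: 1.11.
ammonium chloride: V = C2·V2/C1 = 39.2 mM × 1110 mL ÷ 2000 mM = 21.76 mL
glucose: C1V1 = C2V2 → 1.27% ÷ 50% × 1110 mL = 28.19 mL
calcium chloride dihydrate: 0.946 g/L × 1.11 L = 1.05 g
sodium chloride: 2.77 g per 100 mL × 1110 mL ÷ 100 = 30.75 g
sodium pyruvate: V = C2·V2/C1 = 11.5 mM × 1110 mL ÷ 500 mM = 25.53 mL
ammonium sulfate: 9.67 g/L × 1.11 L = 10.73 g

ammonium chloride 21.76 mL; glucose 28.19 mL; calcium chloride dihydrate 1.05 g; sodium chloride 30.75 g; sodium pyruvate 25.53 mL; ammonium sulfate 10.73 g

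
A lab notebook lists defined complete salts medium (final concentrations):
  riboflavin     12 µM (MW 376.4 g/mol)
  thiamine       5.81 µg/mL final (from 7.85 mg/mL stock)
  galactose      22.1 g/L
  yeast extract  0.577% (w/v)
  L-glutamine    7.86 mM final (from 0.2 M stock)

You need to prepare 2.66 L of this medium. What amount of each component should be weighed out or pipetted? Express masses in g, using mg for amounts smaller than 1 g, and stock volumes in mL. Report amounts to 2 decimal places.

Working volume: 2.66 L.
riboflavin: 12 µmol/L × 376.4 g/mol × 2.66 L ÷ 1000 = 12.01 mg
thiamine: dilute stock: 5.81 µg/mL × 2660 mL ÷ 7850 µg/mL = 1.97 mL
galactose: 22.1 g/L × 2.66 L = 58.79 g
yeast extract: 0.577 g per 100 mL × 2660 mL ÷ 100 = 15.35 g
L-glutamine: dilute stock: 7.86 mM × 2660 mL ÷ 200 mM = 104.54 mL

riboflavin 12.01 mg; thiamine 1.97 mL; galactose 58.79 g; yeast extract 15.35 g; L-glutamine 104.54 mL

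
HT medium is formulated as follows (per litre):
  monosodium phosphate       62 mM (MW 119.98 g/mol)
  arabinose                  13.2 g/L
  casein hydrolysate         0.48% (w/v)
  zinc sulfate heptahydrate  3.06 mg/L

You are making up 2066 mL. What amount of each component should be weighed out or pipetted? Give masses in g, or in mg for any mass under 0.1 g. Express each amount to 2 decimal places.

monosodium phosphate 15.37 g; arabinose 27.27 g; casein hydrolysate 9.92 g; zinc sulfate heptahydrate 6.32 mg

Target volume = 2066 mL = 2.066 L.
monosodium phosphate: 62 mmol/L × 119.98 g/mol × 2.066 L ÷ 1000 = 15.37 g
arabinose: 13.2 g/L × 2.066 L = 27.27 g
casein hydrolysate: 0.48 g per 100 mL × 2066 mL ÷ 100 = 9.92 g
zinc sulfate heptahydrate: 3.06 mg/L × 2.066 L = 6.32 mg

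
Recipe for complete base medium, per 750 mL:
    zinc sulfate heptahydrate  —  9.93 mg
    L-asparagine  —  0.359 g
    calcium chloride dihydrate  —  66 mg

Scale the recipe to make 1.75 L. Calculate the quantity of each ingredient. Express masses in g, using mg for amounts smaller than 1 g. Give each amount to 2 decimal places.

zinc sulfate heptahydrate 23.17 mg; L-asparagine 837.67 mg; calcium chloride dihydrate 154.00 mg

Scale factor = 1750 mL / 750 mL = 2.33333.
zinc sulfate heptahydrate: 9.93 mg × (1750 mL / 750 mL) = 23.17 mg
L-asparagine: 0.359 g × (1750 mL / 750 mL) = 0.837667 g = 837.67 mg
calcium chloride dihydrate: 66 mg × (1750 mL / 750 mL) = 154.00 mg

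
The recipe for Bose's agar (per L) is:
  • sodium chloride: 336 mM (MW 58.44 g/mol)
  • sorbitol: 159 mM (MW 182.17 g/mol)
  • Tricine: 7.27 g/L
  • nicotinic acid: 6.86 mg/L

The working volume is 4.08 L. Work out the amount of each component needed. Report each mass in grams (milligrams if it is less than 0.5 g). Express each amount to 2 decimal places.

Scale factor relative to 1 L: 4.08.
sodium chloride: 336 mmol/L × 58.44 g/mol × 4.08 L ÷ 1000 = 80.11 g
sorbitol: 159 mmol/L × 182.17 g/mol × 4.08 L ÷ 1000 = 118.18 g
Tricine: 7.27 g/L × 4.08 L = 29.66 g
nicotinic acid: 6.86 mg/L × 4.08 L = 27.99 mg

sodium chloride 80.11 g; sorbitol 118.18 g; Tricine 29.66 g; nicotinic acid 27.99 mg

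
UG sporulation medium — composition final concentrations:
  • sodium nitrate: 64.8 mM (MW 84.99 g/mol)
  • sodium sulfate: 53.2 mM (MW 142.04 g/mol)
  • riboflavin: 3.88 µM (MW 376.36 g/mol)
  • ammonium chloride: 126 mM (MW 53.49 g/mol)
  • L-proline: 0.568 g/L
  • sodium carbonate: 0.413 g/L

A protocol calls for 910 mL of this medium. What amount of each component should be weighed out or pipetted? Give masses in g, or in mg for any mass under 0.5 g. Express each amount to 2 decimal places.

sodium nitrate 5.01 g; sodium sulfate 6.88 g; riboflavin 1.33 mg; ammonium chloride 6.13 g; L-proline 0.52 g; sodium carbonate 375.83 mg

Working volume: 910 mL = 0.91 L.
sodium nitrate: 64.8 mmol/L × 84.99 g/mol × 0.91 L ÷ 1000 = 5.01 g
sodium sulfate: 53.2 mmol/L × 142.04 g/mol × 0.91 L ÷ 1000 = 6.88 g
riboflavin: 3.88 µmol/L × 376.36 g/mol × 0.91 L ÷ 1000 = 1.33 mg
ammonium chloride: 126 mmol/L × 53.49 g/mol × 0.91 L ÷ 1000 = 6.13 g
L-proline: 0.568 g/L × 0.91 L = 0.52 g
sodium carbonate: 0.413 g/L × 0.91 L = 0.37583 g = 375.83 mg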